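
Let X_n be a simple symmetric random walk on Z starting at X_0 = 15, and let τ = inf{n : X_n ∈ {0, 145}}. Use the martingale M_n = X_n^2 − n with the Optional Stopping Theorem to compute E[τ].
E[τ] = 1950

M_n = X_n^2 − n is a martingale (since E[X_{n+1}^2 | F_n] = X_n^2 + 1). By OST (τ has finite mean in a bounded region), E[M_τ] = E[M_0] = X_0^2 − 0 = 15^2 = 225. Also E[M_τ] = E[X_τ^2] − E[τ]. The walk exits at 0 or 145, with P(hit 145 first) = 15/145, so E[X_τ^2] = 145^2 · 15/145 + 0 = 2175. Thus E[τ] = E[X_τ^2] − E[M_τ] = 2175 − 225 = 1950 = 15(145 − 15) = 1950.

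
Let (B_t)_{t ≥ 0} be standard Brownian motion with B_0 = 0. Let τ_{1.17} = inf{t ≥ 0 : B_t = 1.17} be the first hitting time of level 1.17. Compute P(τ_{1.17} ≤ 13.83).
P(τ_{1.17} ≤ 13.83) = 2(1 − Φ(1.17/√13.83)) = 2(1 − Φ(0.3146)) ≈ 0.7531

By the reflection principle for standard BM, P(τ_b ≤ t) = 2 · P(B_t ≥ b). Since B_t ~ N(0, t), P(B_t ≥ 1.17) = 1 − Φ(1.17/√t) = 1 − Φ(1.17/√13.83) = 1 − Φ(0.3146) ≈ 0.37653. Doubling: P(τ_{1.17} ≤ 13.83) ≈ 2 · 0.37653 = 0.75306 ≈ 0.7531.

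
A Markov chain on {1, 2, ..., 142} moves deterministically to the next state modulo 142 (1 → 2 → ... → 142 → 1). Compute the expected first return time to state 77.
E[T_77 | X_0 = 77] = 142

The chain cycles deterministically, so starting at state 77 it returns in exactly 142 steps. Equivalently, the stationary distribution is uniform π_j = 1/142 for every state j, so by Kac's formula E[T_77] = 1/π_77 = 142.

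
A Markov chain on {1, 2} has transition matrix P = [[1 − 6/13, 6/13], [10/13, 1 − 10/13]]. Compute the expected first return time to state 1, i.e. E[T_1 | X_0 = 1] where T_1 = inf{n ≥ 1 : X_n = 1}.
E[T_1 | X_0 = 1] = 1/π_1 = 8/5

For an irreducible recurrent Markov chain with stationary distribution π, E[T_i | X_0 = i] = 1/π_i (Kac's formula). Here π_1 = (10/13)/(6/13 + 10/13) = (10/13)/(16/13) = 5/8, so E[T_1 | X_0 = 1] = 1/π_1 = (6/13 + 10/13)/(10/13) = (16/13)/(10/13) = 8/5.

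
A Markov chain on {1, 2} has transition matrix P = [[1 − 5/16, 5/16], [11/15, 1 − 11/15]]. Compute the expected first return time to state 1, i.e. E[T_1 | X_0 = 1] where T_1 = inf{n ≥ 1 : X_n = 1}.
E[T_1 | X_0 = 1] = 1/π_1 = 251/176

For an irreducible recurrent Markov chain with stationary distribution π, E[T_i | X_0 = i] = 1/π_i (Kac's formula). Here π_1 = (11/15)/(5/16 + 11/15) = (11/15)/(251/240) = 176/251, so E[T_1 | X_0 = 1] = 1/π_1 = (5/16 + 11/15)/(11/15) = (251/240)/(11/15) = 251/176.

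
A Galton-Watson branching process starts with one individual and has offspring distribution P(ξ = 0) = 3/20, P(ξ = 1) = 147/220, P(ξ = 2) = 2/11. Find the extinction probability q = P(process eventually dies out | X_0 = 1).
q = 33/40

The pgf is f(s) = 3/20 + 147/220·s + 2/11·s². The extinction probability q is the smallest fixed point of f in [0, 1]. Setting s = f(s):
  2/11·s² + (147/220 − 1)·s + 3/20 = 0
  2/11·s² − (3/20 + 2/11)·s + 3/20 = 0
which factors as (s − 1)·(2/11·s − 3/20) = 0, giving roots s = 1 and s = (3/20)/(2/11) = 33/40.
Mean offspring μ = 147/220 + 2·2/11 = 227/220 > 1 (supercritical), so q < 1. The extinction probability is the smaller root: q = (3/20)/(2/11) = 33/40.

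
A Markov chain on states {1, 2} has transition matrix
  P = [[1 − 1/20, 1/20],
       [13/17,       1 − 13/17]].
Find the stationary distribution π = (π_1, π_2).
π_1 = 260/277, π_2 = 17/277

Solve πP = π with π_1 + π_2 = 1. From πP = π: π_1 · (1 − 1/20) + π_2 · 13/17 = π_1 ⇒ π_2 · 13/17 = π_1 · 1/20 ⇒ π_2/π_1 = (1/20)/(13/17) = 17/260. Together with π_1 + π_2 = 1:
  π_1 = (13/17)/(1/20 + 13/17) = (13/17)/(277/340) = 260/277,
  π_2 = (1/20)/(1/20 + 13/17) = (1/20)/(277/340) = 17/277.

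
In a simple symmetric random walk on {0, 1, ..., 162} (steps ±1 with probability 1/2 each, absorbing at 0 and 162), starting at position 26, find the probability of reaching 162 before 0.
P(hit 162 before 0) = 26/162 = 13/81

Let u_k = P(hit 162 before 0 | start at k). Then u_0 = 0, u_162 = 1, and u_k = u_{k-1}/2 + u_{k+1}/2 for 1 ≤ k ≤ 161. This harmonic recurrence is solved by u_k = k/162, giving u_26 = 26/162 = 13/81.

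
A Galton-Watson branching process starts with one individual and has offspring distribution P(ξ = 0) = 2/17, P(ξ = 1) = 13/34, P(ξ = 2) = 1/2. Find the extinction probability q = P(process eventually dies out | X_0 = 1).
q = 4/17

The pgf is f(s) = 2/17 + 13/34·s + 1/2·s². The extinction probability q is the smallest fixed point of f in [0, 1]. Setting s = f(s):
  1/2·s² + (13/34 − 1)·s + 2/17 = 0
  1/2·s² − (2/17 + 1/2)·s + 2/17 = 0
which factors as (s − 1)·(1/2·s − 2/17) = 0, giving roots s = 1 and s = (2/17)/(1/2) = 4/17.
Mean offspring μ = 13/34 + 2·1/2 = 47/34 > 1 (supercritical), so q < 1. The extinction probability is the smaller root: q = (2/17)/(1/2) = 4/17.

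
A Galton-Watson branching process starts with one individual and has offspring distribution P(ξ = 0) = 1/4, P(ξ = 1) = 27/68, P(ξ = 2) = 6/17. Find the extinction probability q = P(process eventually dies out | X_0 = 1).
q = 17/24

The pgf is f(s) = 1/4 + 27/68·s + 6/17·s². The extinction probability q is the smallest fixed point of f in [0, 1]. Setting s = f(s):
  6/17·s² + (27/68 − 1)·s + 1/4 = 0
  6/17·s² − (1/4 + 6/17)·s + 1/4 = 0
which factors as (s − 1)·(6/17·s − 1/4) = 0, giving roots s = 1 and s = (1/4)/(6/17) = 17/24.
Mean offspring μ = 27/68 + 2·6/17 = 75/68 > 1 (supercritical), so q < 1. The extinction probability is the smaller root: q = (1/4)/(6/17) = 17/24.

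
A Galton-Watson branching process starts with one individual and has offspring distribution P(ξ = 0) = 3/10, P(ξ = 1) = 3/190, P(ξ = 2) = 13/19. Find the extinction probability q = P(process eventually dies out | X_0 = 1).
q = 57/130

The pgf is f(s) = 3/10 + 3/190·s + 13/19·s². The extinction probability q is the smallest fixed point of f in [0, 1]. Setting s = f(s):
  13/19·s² + (3/190 − 1)·s + 3/10 = 0
  13/19·s² − (3/10 + 13/19)·s + 3/10 = 0
which factors as (s − 1)·(13/19·s − 3/10) = 0, giving roots s = 1 and s = (3/10)/(13/19) = 57/130.
Mean offspring μ = 3/190 + 2·13/19 = 263/190 > 1 (supercritical), so q < 1. The extinction probability is the smaller root: q = (3/10)/(13/19) = 57/130.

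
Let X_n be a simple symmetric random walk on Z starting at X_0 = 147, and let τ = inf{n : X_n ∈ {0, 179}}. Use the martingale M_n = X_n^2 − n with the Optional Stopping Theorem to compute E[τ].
E[τ] = 4704

M_n = X_n^2 − n is a martingale (since E[X_{n+1}^2 | F_n] = X_n^2 + 1). By OST (τ has finite mean in a bounded region), E[M_τ] = E[M_0] = X_0^2 − 0 = 147^2 = 21609. Also E[M_τ] = E[X_τ^2] − E[τ]. The walk exits at 0 or 179, with P(hit 179 first) = 147/179, so E[X_τ^2] = 179^2 · 147/179 + 0 = 26313. Thus E[τ] = E[X_τ^2] − E[M_τ] = 26313 − 21609 = 4704 = 147(179 − 147) = 4704.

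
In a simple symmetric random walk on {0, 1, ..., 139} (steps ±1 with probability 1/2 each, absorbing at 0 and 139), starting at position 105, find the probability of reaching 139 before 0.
P(hit 139 before 0) = 105/139

Let u_k = P(hit 139 before 0 | start at k). Then u_0 = 0, u_139 = 1, and u_k = u_{k-1}/2 + u_{k+1}/2 for 1 ≤ k ≤ 138. This harmonic recurrence is solved by u_k = k/139, giving u_105 = 105/139.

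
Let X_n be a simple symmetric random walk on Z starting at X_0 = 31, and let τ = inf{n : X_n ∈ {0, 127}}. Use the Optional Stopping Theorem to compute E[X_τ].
E[X_τ] = 31

X_n is a martingale and τ is a bounded-mean stopping time (indeed τ is finite a.s. with bounded expectation since the walk is in a bounded region). By the OST, E[X_τ] = E[X_0] = 31. Equivalently: E[X_τ] = 127 · P(hit 127 first) + 0 · P(hit 0 first) = 127 · (31/127) = 31.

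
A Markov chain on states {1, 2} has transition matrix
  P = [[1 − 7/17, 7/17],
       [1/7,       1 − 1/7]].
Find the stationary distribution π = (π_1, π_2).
π_1 = 17/66, π_2 = 49/66

Solve πP = π with π_1 + π_2 = 1. From πP = π: π_1 · (1 − 7/17) + π_2 · 1/7 = π_1 ⇒ π_2 · 1/7 = π_1 · 7/17 ⇒ π_2/π_1 = (7/17)/(1/7) = 49/17. Together with π_1 + π_2 = 1:
  π_1 = (1/7)/(7/17 + 1/7) = (1/7)/(66/119) = 17/66,
  π_2 = (7/17)/(7/17 + 1/7) = (7/17)/(66/119) = 49/66.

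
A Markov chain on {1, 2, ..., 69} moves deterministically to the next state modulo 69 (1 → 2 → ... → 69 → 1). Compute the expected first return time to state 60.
E[T_60 | X_0 = 60] = 69

The chain cycles deterministically, so starting at state 60 it returns in exactly 69 steps. Equivalently, the stationary distribution is uniform π_j = 1/69 for every state j, so by Kac's formula E[T_60] = 1/π_60 = 69.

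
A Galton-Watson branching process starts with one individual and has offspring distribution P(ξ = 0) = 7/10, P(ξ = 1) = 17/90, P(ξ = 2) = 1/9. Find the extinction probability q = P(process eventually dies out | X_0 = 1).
q = 1

Mean offspring μ = 0·7/10 + 1·17/90 + 2·1/9 = 37/90 ≤ 1. For μ ≤ 1 with offspring not concentrated at 1, the Galton-Watson process goes extinct almost surely, so q = 1.
(Algebraic check: The pgf is f(s) = 7/10 + 17/90·s + 1/9·s². The extinction probability q is the smallest fixed point of f in [0, 1]. Setting s = f(s):
  1/9·s² + (17/90 − 1)·s + 7/10 = 0
  1/9·s² − (7/10 + 1/9)·s + 7/10 = 0
which factors as (s − 1)·(1/9·s − 7/10) = 0, giving roots s = 1 and s = (7/10)/(1/9) = 63/10. Since 63/10 ≥ 1, the smallest root in [0, 1] is s = 1.)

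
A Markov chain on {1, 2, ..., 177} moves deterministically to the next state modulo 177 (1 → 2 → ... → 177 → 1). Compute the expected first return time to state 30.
E[T_30 | X_0 = 30] = 177

The chain cycles deterministically, so starting at state 30 it returns in exactly 177 steps. Equivalently, the stationary distribution is uniform π_j = 1/177 for every state j, so by Kac's formula E[T_30] = 1/π_30 = 177.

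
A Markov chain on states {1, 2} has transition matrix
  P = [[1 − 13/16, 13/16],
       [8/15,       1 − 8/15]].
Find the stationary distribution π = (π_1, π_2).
π_1 = 128/323, π_2 = 195/323

Solve πP = π with π_1 + π_2 = 1. From πP = π: π_1 · (1 − 13/16) + π_2 · 8/15 = π_1 ⇒ π_2 · 8/15 = π_1 · 13/16 ⇒ π_2/π_1 = (13/16)/(8/15) = 195/128. Together with π_1 + π_2 = 1:
  π_1 = (8/15)/(13/16 + 8/15) = (8/15)/(323/240) = 128/323,
  π_2 = (13/16)/(13/16 + 8/15) = (13/16)/(323/240) = 195/323.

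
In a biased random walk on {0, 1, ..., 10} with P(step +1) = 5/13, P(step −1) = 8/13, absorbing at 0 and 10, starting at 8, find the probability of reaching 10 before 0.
P(hit 10 before 0) = (1 − (8/5)^8) / (1 − (8/5)^10) = 10504225/27281441

Let u_k denote P(reach 10 before 0 | start at k). Boundary: u_0 = 0, u_10 = 1. Recurrence: u_k = 5/13·u_{k+1} + 8/13·u_{k-1} for 1 ≤ k ≤ 9. Try u_k = A + B·r^k with r = q/p = (8/13)/(5/13) = 8/5. Substitution satisfies the recurrence; boundary conditions give:
  u_k = (1 − r^k) / (1 − r^N) = (1 − (8/5)^8) / (1 − (8/5)^10) = 10504225/27281441.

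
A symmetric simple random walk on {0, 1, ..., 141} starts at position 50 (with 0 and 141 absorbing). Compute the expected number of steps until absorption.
E[τ | X_0 = 50] = 4550

Let v_k = E[τ | X_0 = k]. Boundary: v_0 = v_141 = 0. Recurrence: v_k = 1 + (v_{k-1} + v_{k+1})/2 for 1 ≤ k ≤ 140. The particular solution to v_k − (v_{k-1} + v_{k+1})/2 = 1 is v_k = −k^2. Adding homogeneous solution A + B k and matching boundaries gives v_k = k (141 − k). Substituting k = 50: v_50 = 50 · 91 = 4550.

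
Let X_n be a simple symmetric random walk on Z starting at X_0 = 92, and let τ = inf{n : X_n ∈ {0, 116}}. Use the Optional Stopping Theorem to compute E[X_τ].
E[X_τ] = 92

X_n is a martingale and τ is a bounded-mean stopping time (indeed τ is finite a.s. with bounded expectation since the walk is in a bounded region). By the OST, E[X_τ] = E[X_0] = 92. Equivalently: E[X_τ] = 116 · P(hit 116 first) + 0 · P(hit 0 first) = 116 · (92/116) = 92.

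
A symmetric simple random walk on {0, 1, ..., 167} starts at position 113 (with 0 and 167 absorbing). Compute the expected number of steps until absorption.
E[τ | X_0 = 113] = 6102

Let v_k = E[τ | X_0 = k]. Boundary: v_0 = v_167 = 0. Recurrence: v_k = 1 + (v_{k-1} + v_{k+1})/2 for 1 ≤ k ≤ 166. The particular solution to v_k − (v_{k-1} + v_{k+1})/2 = 1 is v_k = −k^2. Adding homogeneous solution A + B k and matching boundaries gives v_k = k (167 − k). Substituting k = 113: v_113 = 113 · 54 = 6102.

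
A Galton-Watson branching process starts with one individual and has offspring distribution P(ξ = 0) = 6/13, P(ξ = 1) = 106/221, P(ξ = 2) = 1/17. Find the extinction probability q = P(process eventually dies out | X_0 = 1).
q = 1

Mean offspring μ = 0·6/13 + 1·106/221 + 2·1/17 = 132/221 ≤ 1. For μ ≤ 1 with offspring not concentrated at 1, the Galton-Watson process goes extinct almost surely, so q = 1.
(Algebraic check: The pgf is f(s) = 6/13 + 106/221·s + 1/17·s². The extinction probability q is the smallest fixed point of f in [0, 1]. Setting s = f(s):
  1/17·s² + (106/221 − 1)·s + 6/13 = 0
  1/17·s² − (6/13 + 1/17)·s + 6/13 = 0
which factors as (s − 1)·(1/17·s − 6/13) = 0, giving roots s = 1 and s = (6/13)/(1/17) = 102/13. Since 102/13 ≥ 1, the smallest root in [0, 1] is s = 1.)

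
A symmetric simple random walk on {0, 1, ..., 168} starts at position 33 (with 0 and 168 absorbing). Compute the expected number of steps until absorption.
E[τ | X_0 = 33] = 4455

Let v_k = E[τ | X_0 = k]. Boundary: v_0 = v_168 = 0. Recurrence: v_k = 1 + (v_{k-1} + v_{k+1})/2 for 1 ≤ k ≤ 167. The particular solution to v_k − (v_{k-1} + v_{k+1})/2 = 1 is v_k = −k^2. Adding homogeneous solution A + B k and matching boundaries gives v_k = k (168 − k). Substituting k = 33: v_33 = 33 · 135 = 4455.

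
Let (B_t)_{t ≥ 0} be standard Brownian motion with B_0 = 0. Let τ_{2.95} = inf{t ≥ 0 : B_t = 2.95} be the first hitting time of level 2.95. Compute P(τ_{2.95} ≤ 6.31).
P(τ_{2.95} ≤ 6.31) = 2(1 − Φ(2.95/√6.31)) = 2(1 − Φ(1.1744)) ≈ 0.2402

By the reflection principle for standard BM, P(τ_b ≤ t) = 2 · P(B_t ≥ b). Since B_t ~ N(0, t), P(B_t ≥ 2.95) = 1 − Φ(2.95/√t) = 1 − Φ(2.95/√6.31) = 1 − Φ(1.1744) ≈ 0.12012. Doubling: P(τ_{2.95} ≤ 6.31) ≈ 2 · 0.12012 = 0.24024 ≈ 0.2402.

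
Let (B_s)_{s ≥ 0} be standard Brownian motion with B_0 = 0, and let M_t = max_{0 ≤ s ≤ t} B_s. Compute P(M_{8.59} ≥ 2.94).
P(M_{8.59} ≥ 2.94) = 2·P(B_{8.59} ≥ 2.94) = 2(1 − Φ(2.94/√8.59)) ≈ 0.3158

By the reflection principle for Brownian motion, P(M_t ≥ a) = 2 · P(B_t ≥ a) for a ≥ 0. Since B_t ~ N(0, t), P(B_t ≥ 2.94) = 1 − Φ(2.94/√t) = 1 − Φ(2.94/√8.59) = 1 − Φ(1.0031). So
  P(M_{8.59} ≥ 2.94) = 2(1 − Φ(1.0031)) ≈ 0.3158.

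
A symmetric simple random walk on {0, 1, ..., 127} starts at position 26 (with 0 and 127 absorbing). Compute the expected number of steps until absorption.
E[τ | X_0 = 26] = 2626

Let v_k = E[τ | X_0 = k]. Boundary: v_0 = v_127 = 0. Recurrence: v_k = 1 + (v_{k-1} + v_{k+1})/2 for 1 ≤ k ≤ 126. The particular solution to v_k − (v_{k-1} + v_{k+1})/2 = 1 is v_k = −k^2. Adding homogeneous solution A + B k and matching boundaries gives v_k = k (127 − k). Substituting k = 26: v_26 = 26 · 101 = 2626.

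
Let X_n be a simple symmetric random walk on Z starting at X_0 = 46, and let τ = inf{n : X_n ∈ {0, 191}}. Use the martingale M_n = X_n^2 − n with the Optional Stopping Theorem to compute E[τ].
E[τ] = 6670

M_n = X_n^2 − n is a martingale (since E[X_{n+1}^2 | F_n] = X_n^2 + 1). By OST (τ has finite mean in a bounded region), E[M_τ] = E[M_0] = X_0^2 − 0 = 46^2 = 2116. Also E[M_τ] = E[X_τ^2] − E[τ]. The walk exits at 0 or 191, with P(hit 191 first) = 46/191, so E[X_τ^2] = 191^2 · 46/191 + 0 = 8786. Thus E[τ] = E[X_τ^2] − E[M_τ] = 8786 − 2116 = 6670 = 46(191 − 46) = 6670.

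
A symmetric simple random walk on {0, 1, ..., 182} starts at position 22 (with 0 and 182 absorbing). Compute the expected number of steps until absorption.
E[τ | X_0 = 22] = 3520

Let v_k = E[τ | X_0 = k]. Boundary: v_0 = v_182 = 0. Recurrence: v_k = 1 + (v_{k-1} + v_{k+1})/2 for 1 ≤ k ≤ 181. The particular solution to v_k − (v_{k-1} + v_{k+1})/2 = 1 is v_k = −k^2. Adding homogeneous solution A + B k and matching boundaries gives v_k = k (182 − k). Substituting k = 22: v_22 = 22 · 160 = 3520.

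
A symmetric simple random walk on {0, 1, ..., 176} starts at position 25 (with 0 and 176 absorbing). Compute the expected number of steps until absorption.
E[τ | X_0 = 25] = 3775

Let v_k = E[τ | X_0 = k]. Boundary: v_0 = v_176 = 0. Recurrence: v_k = 1 + (v_{k-1} + v_{k+1})/2 for 1 ≤ k ≤ 175. The particular solution to v_k − (v_{k-1} + v_{k+1})/2 = 1 is v_k = −k^2. Adding homogeneous solution A + B k and matching boundaries gives v_k = k (176 − k). Substituting k = 25: v_25 = 25 · 151 = 3775.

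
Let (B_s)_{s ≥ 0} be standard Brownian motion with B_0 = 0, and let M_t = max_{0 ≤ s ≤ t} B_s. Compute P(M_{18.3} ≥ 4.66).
P(M_{18.3} ≥ 4.66) = 2·P(B_{18.3} ≥ 4.66) = 2(1 − Φ(4.66/√18.3)) ≈ 0.2760

By the reflection principle for Brownian motion, P(M_t ≥ a) = 2 · P(B_t ≥ a) for a ≥ 0. Since B_t ~ N(0, t), P(B_t ≥ 4.66) = 1 − Φ(4.66/√t) = 1 − Φ(4.66/√18.3) = 1 − Φ(1.0893). So
  P(M_{18.3} ≥ 4.66) = 2(1 − Φ(1.0893)) ≈ 0.2760.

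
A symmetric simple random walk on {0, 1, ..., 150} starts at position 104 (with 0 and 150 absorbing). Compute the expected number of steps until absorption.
E[τ | X_0 = 104] = 4784

Let v_k = E[τ | X_0 = k]. Boundary: v_0 = v_150 = 0. Recurrence: v_k = 1 + (v_{k-1} + v_{k+1})/2 for 1 ≤ k ≤ 149. The particular solution to v_k − (v_{k-1} + v_{k+1})/2 = 1 is v_k = −k^2. Adding homogeneous solution A + B k and matching boundaries gives v_k = k (150 − k). Substituting k = 104: v_104 = 104 · 46 = 4784.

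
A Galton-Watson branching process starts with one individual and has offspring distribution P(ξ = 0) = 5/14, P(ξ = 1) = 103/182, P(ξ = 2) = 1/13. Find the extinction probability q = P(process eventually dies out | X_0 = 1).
q = 1

Mean offspring μ = 0·5/14 + 1·103/182 + 2·1/13 = 131/182 ≤ 1. For μ ≤ 1 with offspring not concentrated at 1, the Galton-Watson process goes extinct almost surely, so q = 1.
(Algebraic check: The pgf is f(s) = 5/14 + 103/182·s + 1/13·s². The extinction probability q is the smallest fixed point of f in [0, 1]. Setting s = f(s):
  1/13·s² + (103/182 − 1)·s + 5/14 = 0
  1/13·s² − (5/14 + 1/13)·s + 5/14 = 0
which factors as (s − 1)·(1/13·s − 5/14) = 0, giving roots s = 1 and s = (5/14)/(1/13) = 65/14. Since 65/14 ≥ 1, the smallest root in [0, 1] is s = 1.)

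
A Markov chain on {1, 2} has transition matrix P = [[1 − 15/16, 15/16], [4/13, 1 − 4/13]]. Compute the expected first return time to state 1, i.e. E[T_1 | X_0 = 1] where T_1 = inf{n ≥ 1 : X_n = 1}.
E[T_1 | X_0 = 1] = 1/π_1 = 259/64

For an irreducible recurrent Markov chain with stationary distribution π, E[T_i | X_0 = i] = 1/π_i (Kac's formula). Here π_1 = (4/13)/(15/16 + 4/13) = (4/13)/(259/208) = 64/259, so E[T_1 | X_0 = 1] = 1/π_1 = (15/16 + 4/13)/(4/13) = (259/208)/(4/13) = 259/64.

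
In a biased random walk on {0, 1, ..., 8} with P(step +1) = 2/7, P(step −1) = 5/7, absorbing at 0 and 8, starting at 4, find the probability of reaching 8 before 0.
P(hit 8 before 0) = (1 − (5/2)^4) / (1 − (5/2)^8) = 16/641

Let u_k denote P(reach 8 before 0 | start at k). Boundary: u_0 = 0, u_8 = 1. Recurrence: u_k = 2/7·u_{k+1} + 5/7·u_{k-1} for 1 ≤ k ≤ 7. Try u_k = A + B·r^k with r = q/p = (5/7)/(2/7) = 5/2. Substitution satisfies the recurrence; boundary conditions give:
  u_k = (1 − r^k) / (1 − r^N) = (1 − (5/2)^4) / (1 − (5/2)^8) = 16/641.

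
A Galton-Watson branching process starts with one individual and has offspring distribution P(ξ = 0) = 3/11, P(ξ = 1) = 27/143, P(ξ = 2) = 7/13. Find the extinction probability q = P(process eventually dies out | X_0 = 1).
q = 39/77

The pgf is f(s) = 3/11 + 27/143·s + 7/13·s². The extinction probability q is the smallest fixed point of f in [0, 1]. Setting s = f(s):
  7/13·s² + (27/143 − 1)·s + 3/11 = 0
  7/13·s² − (3/11 + 7/13)·s + 3/11 = 0
which factors as (s − 1)·(7/13·s − 3/11) = 0, giving roots s = 1 and s = (3/11)/(7/13) = 39/77.
Mean offspring μ = 27/143 + 2·7/13 = 181/143 > 1 (supercritical), so q < 1. The extinction probability is the smaller root: q = (3/11)/(7/13) = 39/77.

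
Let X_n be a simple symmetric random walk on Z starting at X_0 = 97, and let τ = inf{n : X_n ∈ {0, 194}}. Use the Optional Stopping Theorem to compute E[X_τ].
E[X_τ] = 97

X_n is a martingale and τ is a bounded-mean stopping time (indeed τ is finite a.s. with bounded expectation since the walk is in a bounded region). By the OST, E[X_τ] = E[X_0] = 97. Equivalently: E[X_τ] = 194 · P(hit 194 first) + 0 · P(hit 0 first) = 194 · (97/194) = 97.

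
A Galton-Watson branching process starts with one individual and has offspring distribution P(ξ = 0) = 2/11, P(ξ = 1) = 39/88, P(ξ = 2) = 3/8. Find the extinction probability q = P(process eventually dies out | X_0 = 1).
q = 16/33

The pgf is f(s) = 2/11 + 39/88·s + 3/8·s². The extinction probability q is the smallest fixed point of f in [0, 1]. Setting s = f(s):
  3/8·s² + (39/88 − 1)·s + 2/11 = 0
  3/8·s² − (2/11 + 3/8)·s + 2/11 = 0
which factors as (s − 1)·(3/8·s − 2/11) = 0, giving roots s = 1 and s = (2/11)/(3/8) = 16/33.
Mean offspring μ = 39/88 + 2·3/8 = 105/88 > 1 (supercritical), so q < 1. The extinction probability is the smaller root: q = (2/11)/(3/8) = 16/33.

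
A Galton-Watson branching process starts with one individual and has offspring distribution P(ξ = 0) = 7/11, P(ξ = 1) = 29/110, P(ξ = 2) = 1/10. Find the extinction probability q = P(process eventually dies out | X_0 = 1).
q = 1

Mean offspring μ = 0·7/11 + 1·29/110 + 2·1/10 = 51/110 ≤ 1. For μ ≤ 1 with offspring not concentrated at 1, the Galton-Watson process goes extinct almost surely, so q = 1.
(Algebraic check: The pgf is f(s) = 7/11 + 29/110·s + 1/10·s². The extinction probability q is the smallest fixed point of f in [0, 1]. Setting s = f(s):
  1/10·s² + (29/110 − 1)·s + 7/11 = 0
  1/10·s² − (7/11 + 1/10)·s + 7/11 = 0
which factors as (s − 1)·(1/10·s − 7/11) = 0, giving roots s = 1 and s = (7/11)/(1/10) = 70/11. Since 70/11 ≥ 1, the smallest root in [0, 1] is s = 1.)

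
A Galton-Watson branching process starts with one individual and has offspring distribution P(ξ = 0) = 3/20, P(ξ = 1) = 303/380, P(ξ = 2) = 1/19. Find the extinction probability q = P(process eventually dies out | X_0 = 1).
q = 1

Mean offspring μ = 0·3/20 + 1·303/380 + 2·1/19 = 343/380 ≤ 1. For μ ≤ 1 with offspring not concentrated at 1, the Galton-Watson process goes extinct almost surely, so q = 1.
(Algebraic check: The pgf is f(s) = 3/20 + 303/380·s + 1/19·s². The extinction probability q is the smallest fixed point of f in [0, 1]. Setting s = f(s):
  1/19·s² + (303/380 − 1)·s + 3/20 = 0
  1/19·s² − (3/20 + 1/19)·s + 3/20 = 0
which factors as (s − 1)·(1/19·s − 3/20) = 0, giving roots s = 1 and s = (3/20)/(1/19) = 57/20. Since 57/20 ≥ 1, the smallest root in [0, 1] is s = 1.)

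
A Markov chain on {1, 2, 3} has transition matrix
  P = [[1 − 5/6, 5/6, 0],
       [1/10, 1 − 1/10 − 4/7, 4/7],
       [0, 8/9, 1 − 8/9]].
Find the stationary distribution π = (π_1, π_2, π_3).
π = (42/617, 350/617, 225/617)

This is a birth-death chain on three states, which satisfies detailed balance: π_1 · P_{12} = π_2 · P_{21} and π_2 · P_{23} = π_3 · P_{32}.
From π_1 · 5/6 = π_2 · 1/10: π_2/π_1 = (5/6)/(1/10) = 25/3.
From π_2 · 4/7 = π_3 · 8/9: π_3/π_2 = (4/7)/(8/9) = 9/14.
Take π_1 proportional to 1; then unnormalized π = (1, 25/3, 75/14). Normalize by dividing by the sum 617/42:
  π = (42/617, 350/617, 225/617).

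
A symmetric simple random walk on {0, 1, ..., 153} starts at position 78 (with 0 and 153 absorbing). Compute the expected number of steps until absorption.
E[τ | X_0 = 78] = 5850

Let v_k = E[τ | X_0 = k]. Boundary: v_0 = v_153 = 0. Recurrence: v_k = 1 + (v_{k-1} + v_{k+1})/2 for 1 ≤ k ≤ 152. The particular solution to v_k − (v_{k-1} + v_{k+1})/2 = 1 is v_k = −k^2. Adding homogeneous solution A + B k and matching boundaries gives v_k = k (153 − k). Substituting k = 78: v_78 = 78 · 75 = 5850.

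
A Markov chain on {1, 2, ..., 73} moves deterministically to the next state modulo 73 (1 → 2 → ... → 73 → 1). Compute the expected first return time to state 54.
E[T_54 | X_0 = 54] = 73

The chain cycles deterministically, so starting at state 54 it returns in exactly 73 steps. Equivalently, the stationary distribution is uniform π_j = 1/73 for every state j, so by Kac's formula E[T_54] = 1/π_54 = 73.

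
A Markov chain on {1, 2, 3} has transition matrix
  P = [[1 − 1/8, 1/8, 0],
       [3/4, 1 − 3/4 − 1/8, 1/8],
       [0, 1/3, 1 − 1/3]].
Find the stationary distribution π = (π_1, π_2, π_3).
π = (48/59, 8/59, 3/59)

This is a birth-death chain on three states, which satisfies detailed balance: π_1 · P_{12} = π_2 · P_{21} and π_2 · P_{23} = π_3 · P_{32}.
From π_1 · 1/8 = π_2 · 3/4: π_2/π_1 = (1/8)/(3/4) = 1/6.
From π_2 · 1/8 = π_3 · 1/3: π_3/π_2 = (1/8)/(1/3) = 3/8.
Take π_1 proportional to 1; then unnormalized π = (1, 1/6, 1/16). Normalize by dividing by the sum 59/48:
  π = (48/59, 8/59, 3/59).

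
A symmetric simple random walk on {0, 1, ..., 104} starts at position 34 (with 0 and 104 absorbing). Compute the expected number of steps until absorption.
E[τ | X_0 = 34] = 2380

Let v_k = E[τ | X_0 = k]. Boundary: v_0 = v_104 = 0. Recurrence: v_k = 1 + (v_{k-1} + v_{k+1})/2 for 1 ≤ k ≤ 103. The particular solution to v_k − (v_{k-1} + v_{k+1})/2 = 1 is v_k = −k^2. Adding homogeneous solution A + B k and matching boundaries gives v_k = k (104 − k). Substituting k = 34: v_34 = 34 · 70 = 2380.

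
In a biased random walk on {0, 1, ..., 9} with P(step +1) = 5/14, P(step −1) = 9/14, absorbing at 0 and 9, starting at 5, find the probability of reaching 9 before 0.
P(hit 9 before 0) = (1 − (9/5)^5) / (1 − (9/5)^9) = 8738125/96366841

Let u_k denote P(reach 9 before 0 | start at k). Boundary: u_0 = 0, u_9 = 1. Recurrence: u_k = 5/14·u_{k+1} + 9/14·u_{k-1} for 1 ≤ k ≤ 8. Try u_k = A + B·r^k with r = q/p = (9/14)/(5/14) = 9/5. Substitution satisfies the recurrence; boundary conditions give:
  u_k = (1 − r^k) / (1 − r^N) = (1 − (9/5)^5) / (1 − (9/5)^9) = 8738125/96366841.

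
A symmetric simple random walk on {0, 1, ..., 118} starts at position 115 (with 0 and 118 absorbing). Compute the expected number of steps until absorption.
E[τ | X_0 = 115] = 345

Let v_k = E[τ | X_0 = k]. Boundary: v_0 = v_118 = 0. Recurrence: v_k = 1 + (v_{k-1} + v_{k+1})/2 for 1 ≤ k ≤ 117. The particular solution to v_k − (v_{k-1} + v_{k+1})/2 = 1 is v_k = −k^2. Adding homogeneous solution A + B k and matching boundaries gives v_k = k (118 − k). Substituting k = 115: v_115 = 115 · 3 = 345.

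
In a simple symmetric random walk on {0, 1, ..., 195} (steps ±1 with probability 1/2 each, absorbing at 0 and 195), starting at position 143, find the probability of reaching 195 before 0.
P(hit 195 before 0) = 143/195 = 11/15

Let u_k = P(hit 195 before 0 | start at k). Then u_0 = 0, u_195 = 1, and u_k = u_{k-1}/2 + u_{k+1}/2 for 1 ≤ k ≤ 194. This harmonic recurrence is solved by u_k = k/195, giving u_143 = 143/195 = 11/15.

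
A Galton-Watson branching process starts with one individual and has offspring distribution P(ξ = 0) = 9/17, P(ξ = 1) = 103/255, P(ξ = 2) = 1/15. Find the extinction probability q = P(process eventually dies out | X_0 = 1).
q = 1

Mean offspring μ = 0·9/17 + 1·103/255 + 2·1/15 = 137/255 ≤ 1. For μ ≤ 1 with offspring not concentrated at 1, the Galton-Watson process goes extinct almost surely, so q = 1.
(Algebraic check: The pgf is f(s) = 9/17 + 103/255·s + 1/15·s². The extinction probability q is the smallest fixed point of f in [0, 1]. Setting s = f(s):
  1/15·s² + (103/255 − 1)·s + 9/17 = 0
  1/15·s² − (9/17 + 1/15)·s + 9/17 = 0
which factors as (s − 1)·(1/15·s − 9/17) = 0, giving roots s = 1 and s = (9/17)/(1/15) = 135/17. Since 135/17 ≥ 1, the smallest root in [0, 1] is s = 1.)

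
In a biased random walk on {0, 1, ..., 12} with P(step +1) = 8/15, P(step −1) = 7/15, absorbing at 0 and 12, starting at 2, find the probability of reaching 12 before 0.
P(hit 12 before 0) = (1 − (7/8)^2) / (1 − (7/8)^12) = 1073741824/3658545969

Let u_k denote P(reach 12 before 0 | start at k). Boundary: u_0 = 0, u_12 = 1. Recurrence: u_k = 8/15·u_{k+1} + 7/15·u_{k-1} for 1 ≤ k ≤ 11. Try u_k = A + B·r^k with r = q/p = (7/15)/(8/15) = 7/8. Substitution satisfies the recurrence; boundary conditions give:
  u_k = (1 − r^k) / (1 − r^N) = (1 − (7/8)^2) / (1 − (7/8)^12) = 1073741824/3658545969.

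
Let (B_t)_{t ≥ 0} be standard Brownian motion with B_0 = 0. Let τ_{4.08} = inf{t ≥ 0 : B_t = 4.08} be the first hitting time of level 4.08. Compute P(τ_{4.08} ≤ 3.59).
P(τ_{4.08} ≤ 3.59) = 2(1 − Φ(4.08/√3.59)) = 2(1 − Φ(2.1533)) ≈ 0.0313

By the reflection principle for standard BM, P(τ_b ≤ t) = 2 · P(B_t ≥ b). Since B_t ~ N(0, t), P(B_t ≥ 4.08) = 1 − Φ(4.08/√t) = 1 − Φ(4.08/√3.59) = 1 − Φ(2.1533) ≈ 0.01565. Doubling: P(τ_{4.08} ≤ 3.59) ≈ 2 · 0.01565 = 0.03130 ≈ 0.0313.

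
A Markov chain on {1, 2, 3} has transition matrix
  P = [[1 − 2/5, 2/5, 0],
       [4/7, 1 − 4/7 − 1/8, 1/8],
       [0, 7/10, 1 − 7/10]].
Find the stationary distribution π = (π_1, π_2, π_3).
π = (40/73, 28/73, 5/73)

This is a birth-death chain on three states, which satisfies detailed balance: π_1 · P_{12} = π_2 · P_{21} and π_2 · P_{23} = π_3 · P_{32}.
From π_1 · 2/5 = π_2 · 4/7: π_2/π_1 = (2/5)/(4/7) = 7/10.
From π_2 · 1/8 = π_3 · 7/10: π_3/π_2 = (1/8)/(7/10) = 5/28.
Take π_1 proportional to 1; then unnormalized π = (1, 7/10, 1/8). Normalize by dividing by the sum 73/40:
  π = (40/73, 28/73, 5/73).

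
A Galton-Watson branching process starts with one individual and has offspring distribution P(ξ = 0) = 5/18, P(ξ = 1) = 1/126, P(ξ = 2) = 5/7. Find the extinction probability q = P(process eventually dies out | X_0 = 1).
q = 7/18

The pgf is f(s) = 5/18 + 1/126·s + 5/7·s². The extinction probability q is the smallest fixed point of f in [0, 1]. Setting s = f(s):
  5/7·s² + (1/126 − 1)·s + 5/18 = 0
  5/7·s² − (5/18 + 5/7)·s + 5/18 = 0
which factors as (s − 1)·(5/7·s − 5/18) = 0, giving roots s = 1 and s = (5/18)/(5/7) = 7/18.
Mean offspring μ = 1/126 + 2·5/7 = 181/126 > 1 (supercritical), so q < 1. The extinction probability is the smaller root: q = (5/18)/(5/7) = 7/18.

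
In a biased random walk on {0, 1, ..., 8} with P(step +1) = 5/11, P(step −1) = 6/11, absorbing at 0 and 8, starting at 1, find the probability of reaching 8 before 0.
P(hit 8 before 0) = (1 − (6/5)^1) / (1 − (6/5)^8) = 78125/1288991

Let u_k denote P(reach 8 before 0 | start at k). Boundary: u_0 = 0, u_8 = 1. Recurrence: u_k = 5/11·u_{k+1} + 6/11·u_{k-1} for 1 ≤ k ≤ 7. Try u_k = A + B·r^k with r = q/p = (6/11)/(5/11) = 6/5. Substitution satisfies the recurrence; boundary conditions give:
  u_k = (1 − r^k) / (1 − r^N) = (1 − (6/5)^1) / (1 − (6/5)^8) = 78125/1288991.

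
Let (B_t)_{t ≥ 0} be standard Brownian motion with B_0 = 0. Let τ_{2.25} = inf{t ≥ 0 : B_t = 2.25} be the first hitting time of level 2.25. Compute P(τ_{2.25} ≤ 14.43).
P(τ_{2.25} ≤ 14.43) = 2(1 − Φ(2.25/√14.43)) = 2(1 − Φ(0.5923)) ≈ 0.5536

By the reflection principle for standard BM, P(τ_b ≤ t) = 2 · P(B_t ≥ b). Since B_t ~ N(0, t), P(B_t ≥ 2.25) = 1 − Φ(2.25/√t) = 1 − Φ(2.25/√14.43) = 1 − Φ(0.5923) ≈ 0.27682. Doubling: P(τ_{2.25} ≤ 14.43) ≈ 2 · 0.27682 = 0.55364 ≈ 0.5536.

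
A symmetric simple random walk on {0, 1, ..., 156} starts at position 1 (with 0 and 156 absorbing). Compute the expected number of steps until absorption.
E[τ | X_0 = 1] = 155

Let v_k = E[τ | X_0 = k]. Boundary: v_0 = v_156 = 0. Recurrence: v_k = 1 + (v_{k-1} + v_{k+1})/2 for 1 ≤ k ≤ 155. The particular solution to v_k − (v_{k-1} + v_{k+1})/2 = 1 is v_k = −k^2. Adding homogeneous solution A + B k and matching boundaries gives v_k = k (156 − k). Substituting k = 1: v_1 = 1 · 155 = 155.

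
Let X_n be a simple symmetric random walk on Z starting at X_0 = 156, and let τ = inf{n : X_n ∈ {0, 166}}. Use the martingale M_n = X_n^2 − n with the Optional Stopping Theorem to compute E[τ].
E[τ] = 1560

M_n = X_n^2 − n is a martingale (since E[X_{n+1}^2 | F_n] = X_n^2 + 1). By OST (τ has finite mean in a bounded region), E[M_τ] = E[M_0] = X_0^2 − 0 = 156^2 = 24336. Also E[M_τ] = E[X_τ^2] − E[τ]. The walk exits at 0 or 166, with P(hit 166 first) = 156/166, so E[X_τ^2] = 166^2 · 156/166 + 0 = 25896. Thus E[τ] = E[X_τ^2] − E[M_τ] = 25896 − 24336 = 1560 = 156(166 − 156) = 1560.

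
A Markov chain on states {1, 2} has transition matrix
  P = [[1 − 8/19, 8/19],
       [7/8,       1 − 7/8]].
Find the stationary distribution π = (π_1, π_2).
π_1 = 133/197, π_2 = 64/197

Solve πP = π with π_1 + π_2 = 1. From πP = π: π_1 · (1 − 8/19) + π_2 · 7/8 = π_1 ⇒ π_2 · 7/8 = π_1 · 8/19 ⇒ π_2/π_1 = (8/19)/(7/8) = 64/133. Together with π_1 + π_2 = 1:
  π_1 = (7/8)/(8/19 + 7/8) = (7/8)/(197/152) = 133/197,
  π_2 = (8/19)/(8/19 + 7/8) = (8/19)/(197/152) = 64/197.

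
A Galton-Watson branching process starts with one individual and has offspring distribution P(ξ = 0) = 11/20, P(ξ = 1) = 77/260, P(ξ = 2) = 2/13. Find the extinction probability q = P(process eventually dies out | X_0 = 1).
q = 1

Mean offspring μ = 0·11/20 + 1·77/260 + 2·2/13 = 157/260 ≤ 1. For μ ≤ 1 with offspring not concentrated at 1, the Galton-Watson process goes extinct almost surely, so q = 1.
(Algebraic check: The pgf is f(s) = 11/20 + 77/260·s + 2/13·s². The extinction probability q is the smallest fixed point of f in [0, 1]. Setting s = f(s):
  2/13·s² + (77/260 − 1)·s + 11/20 = 0
  2/13·s² − (11/20 + 2/13)·s + 11/20 = 0
which factors as (s − 1)·(2/13·s − 11/20) = 0, giving roots s = 1 and s = (11/20)/(2/13) = 143/40. Since 143/40 ≥ 1, the smallest root in [0, 1] is s = 1.)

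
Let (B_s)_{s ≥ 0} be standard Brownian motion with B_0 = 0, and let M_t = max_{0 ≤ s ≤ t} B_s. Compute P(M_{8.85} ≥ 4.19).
P(M_{8.85} ≥ 4.19) = 2·P(B_{8.85} ≥ 4.19) = 2(1 − Φ(4.19/√8.85)) ≈ 0.1590

By the reflection principle for Brownian motion, P(M_t ≥ a) = 2 · P(B_t ≥ a) for a ≥ 0. Since B_t ~ N(0, t), P(B_t ≥ 4.19) = 1 − Φ(4.19/√t) = 1 − Φ(4.19/√8.85) = 1 − Φ(1.4085). So
  P(M_{8.85} ≥ 4.19) = 2(1 − Φ(1.4085)) ≈ 0.1590.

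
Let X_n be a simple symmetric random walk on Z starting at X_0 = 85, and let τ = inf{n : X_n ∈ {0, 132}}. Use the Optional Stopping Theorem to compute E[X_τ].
E[X_τ] = 85

X_n is a martingale and τ is a bounded-mean stopping time (indeed τ is finite a.s. with bounded expectation since the walk is in a bounded region). By the OST, E[X_τ] = E[X_0] = 85. Equivalently: E[X_τ] = 132 · P(hit 132 first) + 0 · P(hit 0 first) = 132 · (85/132) = 85.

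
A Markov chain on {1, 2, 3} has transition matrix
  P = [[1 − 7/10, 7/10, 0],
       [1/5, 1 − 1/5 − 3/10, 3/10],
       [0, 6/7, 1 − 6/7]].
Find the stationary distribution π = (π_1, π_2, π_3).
π = (40/229, 140/229, 49/229)

This is a birth-death chain on three states, which satisfies detailed balance: π_1 · P_{12} = π_2 · P_{21} and π_2 · P_{23} = π_3 · P_{32}.
From π_1 · 7/10 = π_2 · 1/5: π_2/π_1 = (7/10)/(1/5) = 7/2.
From π_2 · 3/10 = π_3 · 6/7: π_3/π_2 = (3/10)/(6/7) = 7/20.
Take π_1 proportional to 1; then unnormalized π = (1, 7/2, 49/40). Normalize by dividing by the sum 229/40:
  π = (40/229, 140/229, 49/229).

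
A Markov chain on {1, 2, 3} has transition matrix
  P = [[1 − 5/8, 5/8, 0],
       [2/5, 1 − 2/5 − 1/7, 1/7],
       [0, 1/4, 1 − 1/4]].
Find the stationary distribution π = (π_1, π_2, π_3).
π = (112/387, 175/387, 100/387)

This is a birth-death chain on three states, which satisfies detailed balance: π_1 · P_{12} = π_2 · P_{21} and π_2 · P_{23} = π_3 · P_{32}.
From π_1 · 5/8 = π_2 · 2/5: π_2/π_1 = (5/8)/(2/5) = 25/16.
From π_2 · 1/7 = π_3 · 1/4: π_3/π_2 = (1/7)/(1/4) = 4/7.
Take π_1 proportional to 1; then unnormalized π = (1, 25/16, 25/28). Normalize by dividing by the sum 387/112:
  π = (112/387, 175/387, 100/387).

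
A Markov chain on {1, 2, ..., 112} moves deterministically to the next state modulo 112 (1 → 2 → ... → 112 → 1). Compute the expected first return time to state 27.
E[T_27 | X_0 = 27] = 112

The chain cycles deterministically, so starting at state 27 it returns in exactly 112 steps. Equivalently, the stationary distribution is uniform π_j = 1/112 for every state j, so by Kac's formula E[T_27] = 1/π_27 = 112.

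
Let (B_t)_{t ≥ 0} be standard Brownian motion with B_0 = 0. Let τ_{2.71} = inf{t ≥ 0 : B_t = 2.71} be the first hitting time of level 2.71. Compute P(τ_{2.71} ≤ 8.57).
P(τ_{2.71} ≤ 8.57) = 2(1 − Φ(2.71/√8.57)) = 2(1 − Φ(0.9257)) ≈ 0.3546

By the reflection principle for standard BM, P(τ_b ≤ t) = 2 · P(B_t ≥ b). Since B_t ~ N(0, t), P(B_t ≥ 2.71) = 1 − Φ(2.71/√t) = 1 − Φ(2.71/√8.57) = 1 − Φ(0.9257) ≈ 0.17730. Doubling: P(τ_{2.71} ≤ 8.57) ≈ 2 · 0.17730 = 0.35460 ≈ 0.3546.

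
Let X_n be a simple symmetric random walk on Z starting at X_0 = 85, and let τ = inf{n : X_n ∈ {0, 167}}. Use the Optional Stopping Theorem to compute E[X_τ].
E[X_τ] = 85

X_n is a martingale and τ is a bounded-mean stopping time (indeed τ is finite a.s. with bounded expectation since the walk is in a bounded region). By the OST, E[X_τ] = E[X_0] = 85. Equivalently: E[X_τ] = 167 · P(hit 167 first) + 0 · P(hit 0 first) = 167 · (85/167) = 85.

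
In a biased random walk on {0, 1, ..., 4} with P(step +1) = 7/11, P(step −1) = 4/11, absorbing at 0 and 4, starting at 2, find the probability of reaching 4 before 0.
P(hit 4 before 0) = (1 − (4/7)^2) / (1 − (4/7)^4) = 49/65

Let u_k denote P(reach 4 before 0 | start at k). Boundary: u_0 = 0, u_4 = 1. Recurrence: u_k = 7/11·u_{k+1} + 4/11·u_{k-1} for 1 ≤ k ≤ 3. Try u_k = A + B·r^k with r = q/p = (4/11)/(7/11) = 4/7. Substitution satisfies the recurrence; boundary conditions give:
  u_k = (1 − r^k) / (1 − r^N) = (1 − (4/7)^2) / (1 − (4/7)^4) = 49/65.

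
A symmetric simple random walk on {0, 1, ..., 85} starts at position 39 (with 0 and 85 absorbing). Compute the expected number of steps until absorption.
E[τ | X_0 = 39] = 1794

Let v_k = E[τ | X_0 = k]. Boundary: v_0 = v_85 = 0. Recurrence: v_k = 1 + (v_{k-1} + v_{k+1})/2 for 1 ≤ k ≤ 84. The particular solution to v_k − (v_{k-1} + v_{k+1})/2 = 1 is v_k = −k^2. Adding homogeneous solution A + B k and matching boundaries gives v_k = k (85 − k). Substituting k = 39: v_39 = 39 · 46 = 1794.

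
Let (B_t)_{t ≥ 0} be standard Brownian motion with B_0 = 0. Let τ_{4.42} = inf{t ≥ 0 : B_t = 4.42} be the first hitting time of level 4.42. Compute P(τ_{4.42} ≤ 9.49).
P(τ_{4.42} ≤ 9.49) = 2(1 − Φ(4.42/√9.49)) = 2(1 − Φ(1.4348)) ≈ 0.1513

By the reflection principle for standard BM, P(τ_b ≤ t) = 2 · P(B_t ≥ b). Since B_t ~ N(0, t), P(B_t ≥ 4.42) = 1 − Φ(4.42/√t) = 1 − Φ(4.42/√9.49) = 1 − Φ(1.4348) ≈ 0.07567. Doubling: P(τ_{4.42} ≤ 9.49) ≈ 2 · 0.07567 = 0.15134 ≈ 0.1513.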